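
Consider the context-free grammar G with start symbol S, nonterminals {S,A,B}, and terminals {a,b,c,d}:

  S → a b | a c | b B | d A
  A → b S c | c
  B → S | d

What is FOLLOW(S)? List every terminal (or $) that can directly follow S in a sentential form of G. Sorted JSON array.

Compute FIRST by fixpoint:
pass 1:
  A via A→b S c: +{b}
  A via A→c: +{c}
  B via B→d: +{d}
  S via S→a b: +{a}
  S via S→b B: +{b}
  S via S→d A: +{d}
  FIRST(S)={a,b,d}  FIRST(A)={b,c}  FIRST(B)={d}
pass 2:
  B via B→S: +{a,b}
  FIRST(S)={a,b,d}  FIRST(A)={b,c}  FIRST(B)={a,b,d}
pass 3: done
  FIRST(S)={a,b,d}  FIRST(A)={b,c}  FIRST(B)={a,b,d}

FOLLOW sets:
initialize: $ ∈ FOLLOW(S)
iter 1:
  A→b S c: FOLLOW(S) ⊇ FIRST(c) = {c}; new: +{c}
  S→b B: FOLLOW(B) ⊇ FOLLOW(S) ⊇ {$,c}; new: +{$,c}
  S→d A: FOLLOW(A) ⊇ FOLLOW(S) ⊇ {$,c}; new: +{$,c}
  FOLLOW[S]={$,c}  FOLLOW[A]={$,c}  FOLLOW[B]={$,c}
iter 2: (no change)
  FOLLOW[S]={$,c}  FOLLOW[A]={$,c}  FOLLOW[B]={$,c}

FOLLOW(S) = ["$", "c"]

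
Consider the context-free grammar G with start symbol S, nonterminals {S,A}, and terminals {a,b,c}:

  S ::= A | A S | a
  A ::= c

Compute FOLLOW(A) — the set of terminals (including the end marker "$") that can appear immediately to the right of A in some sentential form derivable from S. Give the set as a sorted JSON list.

FIRST sets, iterate to fixpoint:
[1]
  A via A→c: +{c}
  S via S→A: +{c}
  S via S→a: +{a}
  FIRST[S]={a,c}  FIRST[A]={c}
[2] done
  FIRST[S]={a,c}  FIRST[A]={c}

FOLLOW iteration:
FOLLOW(S) := {$}
iter 1:
  S→A: FOLLOW(A) ⊇ FOLLOW(S) ⊇ {$}; new: +{$}
  S→A S: FOLLOW(A) ⊇ FIRST(S) = {a,c}; new: +{a,c}
  FOLLOW(S)={$}  FOLLOW(A)={$,a,c}
iter 2: (no change)
  FOLLOW(S)={$}  FOLLOW(A)={$,a,c}

FOLLOW(A) = ["$", "a", "c"]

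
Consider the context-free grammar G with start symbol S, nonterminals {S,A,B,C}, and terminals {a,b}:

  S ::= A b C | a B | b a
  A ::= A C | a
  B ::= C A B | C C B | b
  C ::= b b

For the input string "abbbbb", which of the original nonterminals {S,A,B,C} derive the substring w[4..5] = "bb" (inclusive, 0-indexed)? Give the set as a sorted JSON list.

CNF form of G:
  S -> A X4 | T0 T1 | T1 B
  A -> A C | a
  B -> C X2 | C X3 | b
  C -> T0 T0
  T0 -> b
  T1 -> a
  X2 -> A B
  X3 -> C B
  X4 -> T0 C

CYK fill, restricted to cells inside w[4..5]:
  T[4,4] 'b' = {B,T0}  orig:{B}
  T[5,5] 'b' = {B,T0}  orig:{B}
  T[4,5] 'bb' = {C}

Original NTs in T[4,5] deriving "bb": ["C"]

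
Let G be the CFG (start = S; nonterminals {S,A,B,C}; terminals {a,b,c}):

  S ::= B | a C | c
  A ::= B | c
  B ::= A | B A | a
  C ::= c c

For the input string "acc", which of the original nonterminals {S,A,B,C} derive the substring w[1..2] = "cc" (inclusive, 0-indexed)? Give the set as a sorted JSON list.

CNF form of G:
  S -> B A | T1 C | a | c
  A -> B A | a | c
  B -> B A | a | c
  C -> T0 T0
  T0 -> c
  T1 -> a

CYK fill — only the sub-triangle for w[1..2]:
  cell(1,1) c: {A,B,S,T0}  orig:{A,B,S}
  cell(2,2) c: {A,B,S,T0}  orig:{A,B,S}
  cell(1,2) cc: {A,B,C,S}

Original NTs in T[1,2] deriving "cc": ["A", "B", "C", "S"]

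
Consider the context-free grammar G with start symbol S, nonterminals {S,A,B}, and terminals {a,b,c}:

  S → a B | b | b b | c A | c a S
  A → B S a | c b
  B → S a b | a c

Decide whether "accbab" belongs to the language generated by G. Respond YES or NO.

Convert to CNF:
  S -> T0 B | T1 A | T1 X5 | T2 T2 | b
  A -> B X3 | T1 T2
  B -> S X4 | T0 T1
  T0 -> a
  T1 -> c
  T2 -> b
  X3 -> S T0
  X4 -> T0 T2
  X5 -> T0 S

CYK table (by increasing span):
  T[0,0] 'a' = {T0}  orig:{}
  T[1,1] 'c' = {T1}  orig:{}
  T[2,2] 'c' = {T1}  orig:{}
  T[3,3] 'b' = {S,T2}  orig:{S}
  T[4,4] 'a' = {T0}  orig:{}
  T[5,5] 'b' = {S,T2}  orig:{S}
  T[0,1] 'ac' = {B}
  T[1,2] 'cc' = ∅
  T[2,3] 'cb' = {A}
  T[3,4] 'ba' = {X3}  orig:{}
  T[4,5] 'ab' = {X4,X5}  orig:{}
  T[0,2] 'acc' = ∅
  T[1,3] 'ccb' = {S}
  T[2,4] 'cba' = ∅
  T[3,5] 'bab' = {B}
  T[0,3] 'accb' = {X5}  orig:{}
  T[1,4] 'ccba' = {X3}  orig:{}
  T[2,5] 'cbab' = ∅
  T[0,4] 'accba' = ∅
  T[1,5] 'ccbab' = {B}
  T[0,5] 'accbab' = {S}

S ∈ T[0,5] ⇒ YES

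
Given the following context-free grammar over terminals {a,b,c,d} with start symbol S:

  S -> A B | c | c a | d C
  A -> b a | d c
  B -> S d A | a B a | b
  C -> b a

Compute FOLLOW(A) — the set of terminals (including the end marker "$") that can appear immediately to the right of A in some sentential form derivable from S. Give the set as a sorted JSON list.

FIRST iteration:
[1]
  A via A→b a: +{b}
  A via A→d c: +{d}
  B via B→a B a: +{a}
  B via B→b: +{b}
  C via C→b a: +{b}
  S via S→A B: +{b,d}
  S via S→c: +{c}
  FIRST[S]={b,c,d}  FIRST[A]={b,d}  FIRST[B]={a,b}  FIRST[C]={b}
[2]
  B via B→S d A: +{c,d}
  FIRST[S]={b,c,d}  FIRST[A]={b,d}  FIRST[B]={a,b,c,d}  FIRST[C]={b}
[3] (stable)
  FIRST[S]={b,c,d}  FIRST[A]={b,d}  FIRST[B]={a,b,c,d}  FIRST[C]={b}

Compute FOLLOW by fixpoint:
FOLLOW(S) := {$}
pass 1:
  B→S d A: FOLLOW(S) ⊇ FIRST(d) = {d}; new: +{d}
  B→a B a: FOLLOW(B) ⊇ FIRST(a) = {a}; new: +{a}
  S→A B: FOLLOW(A) ⊇ FIRST(B) = {a,b,c,d}; new: +{a,b,c,d}
  S→A B: FOLLOW(B) ⊇ FOLLOW(S) ⊇ {$,d}; new: +{$,d}
  S→d C: FOLLOW(C) ⊇ FOLLOW(S) ⊇ {$,d}; new: +{$,d}
  S: {$,d}  A: {a,b,c,d}  B: {$,a,d}  C: {$,d}
pass 2:
  B→S d A: FOLLOW(A) ⊇ FOLLOW(B) ⊇ {$,a,d}; new: +{$}
  S: {$,d}  A: {$,a,b,c,d}  B: {$,a,d}  C: {$,d}
pass 3: done
  S: {$,d}  A: {$,a,b,c,d}  B: {$,a,d}  C: {$,d}

FOLLOW(A) = ["$", "a", "b", "c", "d"]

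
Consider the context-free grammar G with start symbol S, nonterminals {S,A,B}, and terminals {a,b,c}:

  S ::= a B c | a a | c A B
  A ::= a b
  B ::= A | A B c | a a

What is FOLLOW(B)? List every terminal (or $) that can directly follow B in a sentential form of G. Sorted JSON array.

FIRST iteration:
iter 1:
  A via A→a b: +{a}
  B via B→A: +{a}
  S via S→a B c: +{a}
  S via S→c A B: +{c}
  FIRST(S)={a,c}  FIRST(A)={a}  FIRST(B)={a}
iter 2: (no change)
  FIRST(S)={a,c}  FIRST(A)={a}  FIRST(B)={a}

Compute FOLLOW by fixpoint:
seed FOLLOW(S) with $
pass 1:
  B→A B c: FOLLOW(A) ⊇ FIRST(B) = {a}; new: +{a}
  B→A B c: FOLLOW(B) ⊇ FIRST(c) = {c}; new: +{c}
  S→c A B: FOLLOW(B) ⊇ FOLLOW(S) ⊇ {$}; new: +{$}
  FOLLOW(S)={$}  FOLLOW(A)={a}  FOLLOW(B)={$,c}
pass 2:
  B→A: FOLLOW(A) ⊇ FOLLOW(B) ⊇ {$,c}; new: +{$,c}
  FOLLOW(S)={$}  FOLLOW(A)={$,a,c}  FOLLOW(B)={$,c}
pass 3: — fixpoint
  FOLLOW(S)={$}  FOLLOW(A)={$,a,c}  FOLLOW(B)={$,c}

FOLLOW(B) = ["$", "c"]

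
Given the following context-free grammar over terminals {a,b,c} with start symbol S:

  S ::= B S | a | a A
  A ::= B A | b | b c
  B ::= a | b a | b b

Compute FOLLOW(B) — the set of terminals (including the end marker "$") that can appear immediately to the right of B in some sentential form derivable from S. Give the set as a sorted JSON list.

FIRST iteration:
[1]
  A via A→b: +{b}
  B via B→a: +{a}
  B via B→b a: +{b}
  S via S→B S: +{a,b}
  FIRST(S)={a,b}  FIRST(A)={b}  FIRST(B)={a,b}
[2]
  A via A→B A: +{a}
  FIRST(S)={a,b}  FIRST(A)={a,b}  FIRST(B)={a,b}
[3] done
  FIRST(S)={a,b}  FIRST(A)={a,b}  FIRST(B)={a,b}

FOLLOW iteration:
FOLLOW(S) := {$}
round 1:
  A→B A: FOLLOW(B) ⊇ FIRST(A) = {a,b}; new: +{a,b}
  S→a A: FOLLOW(A) ⊇ FOLLOW(S) ⊇ {$}; new: +{$}
  FOLLOW[S]={$}  FOLLOW[A]={$}  FOLLOW[B]={a,b}
round 2: (stable)
  FOLLOW[S]={$}  FOLLOW[A]={$}  FOLLOW[B]={a,b}

FOLLOW(B) = ["a", "b"]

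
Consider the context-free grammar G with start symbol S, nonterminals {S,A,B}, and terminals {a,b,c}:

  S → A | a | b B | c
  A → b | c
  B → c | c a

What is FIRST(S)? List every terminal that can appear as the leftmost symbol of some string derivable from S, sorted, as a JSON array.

FIRST sets, iterate to fixpoint:
pass 1:
  A via A→b: +{b}
  A via A→c: +{c}
  B via B→c: +{c}
  S via S→A: +{b,c}
  S via S→a: +{a}
  S: {a,b,c}  A: {b,c}  B: {c}
pass 2: done
  S: {a,b,c}  A: {b,c}  B: {c}

FIRST(S) = ["a", "b", "c"]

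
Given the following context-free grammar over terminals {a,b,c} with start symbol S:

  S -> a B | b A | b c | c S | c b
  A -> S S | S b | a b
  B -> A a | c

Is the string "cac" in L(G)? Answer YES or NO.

Convert to CNF:
  S -> T0 A | T0 T2 | T1 B | T2 S | T2 T0
  A -> S S | S T0 | T1 T0
  B -> A T1 | c
  T0 -> b
  T1 -> a
  T2 -> c

CYK fill:
  cell(0,0) c: {B,T2}  orig:{B}
  cell(1,1) a: {T1}  orig:{}
  cell(2,2) c: {B,T2}  orig:{B}
  cell(0,1) ca: ∅
  cell(1,2) ac: {S}
  cell(0,2) cac: {S}

S ∈ T[0,2] ⇒ YES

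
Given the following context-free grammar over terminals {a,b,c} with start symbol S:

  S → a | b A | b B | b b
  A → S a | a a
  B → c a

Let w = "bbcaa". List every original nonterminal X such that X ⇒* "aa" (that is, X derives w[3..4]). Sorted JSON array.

Convert to CNF:
  S -> T2 A | T2 B | T2 T2 | a
  A -> S T0 | T0 T0
  B -> T1 T0
  T0 -> a
  T1 -> c
  T2 -> b

CYK table (by increasing span), restricted to cells inside w[3..4]:
  [3..3]={S,T0}  "a"  orig:{S}
  [4..4]={S,T0}  "a"  orig:{S}
  [3..4]={A}  "aa"

Original NTs in T[3,4] deriving "aa": ["A"]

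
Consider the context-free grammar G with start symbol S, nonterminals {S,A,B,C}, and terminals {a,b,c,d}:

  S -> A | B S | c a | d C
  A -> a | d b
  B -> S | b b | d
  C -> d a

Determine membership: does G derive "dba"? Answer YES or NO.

Convert to CNF:
  S -> B S | T0 C | T0 T1 | T2 T3 | a
  A -> T0 T1 | a
  B -> B S | T0 C | T0 T1 | T1 T1 | T2 T3 | a | d
  C -> T0 T3
  T0 -> d
  T1 -> b
  T2 -> c
  T3 -> a

Fill CYK table bottom-up:
  T[0,0] 'd' = {B,T0}  orig:{B}
  T[1,1] 'b' = {T1}  orig:{}
  T[2,2] 'a' = {A,B,S,T3}  orig:{A,B,S}
  T[0,1] 'db' = {A,B,S}
  T[1,2] 'ba' = ∅
  T[0,2] 'dba' = {B,S}

S ∈ T[0,2] ⇒ YES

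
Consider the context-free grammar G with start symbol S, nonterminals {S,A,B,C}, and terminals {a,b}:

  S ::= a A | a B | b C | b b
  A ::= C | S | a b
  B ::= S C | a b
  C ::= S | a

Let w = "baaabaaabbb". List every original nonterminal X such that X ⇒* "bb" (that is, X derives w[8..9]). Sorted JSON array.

Convert to CNF:
  S -> T0 A | T0 B | T1 C | T1 T1
  A -> T0 A | T0 B | T0 T1 | T1 C | T1 T1 | a
  B -> S C | T0 T1
  C -> T0 A | T0 B | T1 C | T1 T1 | a
  T0 -> a
  T1 -> b

CYK table (by increasing span) — only the sub-triangle for w[8..9]:
  T[8,8] 'b' = {T1}  orig:{}
  T[9,9] 'b' = {T1}  orig:{}
  T[8,9] 'bb' = {A,C,S}

Original NTs in T[8,9] deriving "bb": ["A", "C", "S"]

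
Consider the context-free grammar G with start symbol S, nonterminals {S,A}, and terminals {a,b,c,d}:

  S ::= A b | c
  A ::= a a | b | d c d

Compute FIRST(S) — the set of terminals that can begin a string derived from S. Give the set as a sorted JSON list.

FIRST sets, iterate to fixpoint:
round 1:
  A via A→a a: +{a}
  A via A→b: +{b}
  A via A→d c d: +{d}
  S via S→A b: +{a,b,d}
  S via S→c: +{c}
  FIRST(S)={a,b,c,d}  FIRST(A)={a,b,d}
round 2: — fixpoint
  FIRST(S)={a,b,c,d}  FIRST(A)={a,b,d}

FIRST(S) = ["a", "b", "c", "d"]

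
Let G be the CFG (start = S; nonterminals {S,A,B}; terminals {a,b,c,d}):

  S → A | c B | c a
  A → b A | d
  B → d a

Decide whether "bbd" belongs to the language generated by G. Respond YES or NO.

CNF form of G:
  S -> T0 A | T3 B | T3 T2 | d
  A -> T0 A | d
  B -> T1 T2
  T0 -> b
  T1 -> d
  T2 -> a
  T3 -> c

CYK table (by increasing span):
  cell(0,0) b: {T0}  orig:{}
  cell(1,1) b: {T0}  orig:{}
  cell(2,2) d: {A,S,T1}  orig:{A,S}
  cell(0,1) bb: ∅
  cell(1,2) bd: {A,S}
  cell(0,2) bbd: {A,S}

S ∈ T[0,2] ⇒ YES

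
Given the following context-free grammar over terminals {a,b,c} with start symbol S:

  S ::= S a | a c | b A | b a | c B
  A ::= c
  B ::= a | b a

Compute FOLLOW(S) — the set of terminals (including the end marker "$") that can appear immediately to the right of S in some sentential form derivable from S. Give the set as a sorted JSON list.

FIRST iteration:
[1]
  A via A→c: +{c}
  B via B→a: +{a}
  B via B→b a: +{b}
  S via S→a c: +{a}
  S via S→b A: +{b}
  S via S→c B: +{c}
  FIRST(S)={a,b,c}  FIRST(A)={c}  FIRST(B)={a,b}
[2] (no change)
  FIRST(S)={a,b,c}  FIRST(A)={c}  FIRST(B)={a,b}

Compute FOLLOW by fixpoint:
initialize: $ ∈ FOLLOW(S)
iter 1:
  S→S a: FOLLOW(S) ⊇ FIRST(a) = {a}; new: +{a}
  S→b A: FOLLOW(A) ⊇ FOLLOW(S) ⊇ {$,a}; new: +{$,a}
  S→c B: FOLLOW(B) ⊇ FOLLOW(S) ⊇ {$,a}; new: +{$,a}
  FOLLOW[S]={$,a}  FOLLOW[A]={$,a}  FOLLOW[B]={$,a}
iter 2: (stable)
  FOLLOW[S]={$,a}  FOLLOW[A]={$,a}  FOLLOW[B]={$,a}

FOLLOW(S) = ["$", "a"]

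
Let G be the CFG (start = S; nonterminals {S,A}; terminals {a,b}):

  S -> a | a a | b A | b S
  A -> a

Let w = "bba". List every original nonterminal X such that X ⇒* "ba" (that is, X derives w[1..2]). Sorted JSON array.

CNF form of G:
  S -> T0 T0 | T1 A | T1 S | a
  A -> a
  T0 -> a
  T1 -> b

CYK fill (cells [i..j] with 1 ≤ i ≤ j ≤ 2 only):
  [1..1]={T1}  "b"  orig:{}
  [2..2]={A,S,T0}  "a"  orig:{A,S}
  [1..2]={S}  "ba"

Original NTs in T[1,2] deriving "ba": ["S"]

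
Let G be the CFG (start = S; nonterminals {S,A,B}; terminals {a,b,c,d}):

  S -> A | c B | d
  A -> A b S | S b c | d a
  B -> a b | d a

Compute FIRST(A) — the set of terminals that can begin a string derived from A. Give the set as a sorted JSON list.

FIRST iteration:
[1]
  A via A→d a: +{d}
  B via B→a b: +{a}
  B via B→d a: +{d}
  S via S→A: +{d}
  S via S→c B: +{c}
  FIRST(S)={c,d}  FIRST(A)={d}  FIRST(B)={a,d}
[2]
  A via A→S b c: +{c}
  FIRST(S)={c,d}  FIRST(A)={c,d}  FIRST(B)={a,d}
[3] done
  FIRST(S)={c,d}  FIRST(A)={c,d}  FIRST(B)={a,d}

FIRST(A) = ["c", "d"]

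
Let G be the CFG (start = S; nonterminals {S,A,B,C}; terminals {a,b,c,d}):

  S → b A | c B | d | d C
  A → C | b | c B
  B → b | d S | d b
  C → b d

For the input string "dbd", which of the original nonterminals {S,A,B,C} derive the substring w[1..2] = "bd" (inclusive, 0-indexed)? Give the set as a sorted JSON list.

Convert to CNF:
  S -> T0 A | T1 C | T2 B | d
  A -> T0 T1 | T2 B | b
  B -> T1 S | T1 T0 | b
  C -> T0 T1
  T0 -> b
  T1 -> d
  T2 -> c

Fill CYK table bottom-up, restricted to cells inside w[1..2]:
  [1..1]={A,B,T0}  "b"  orig:{A,B}
  [2..2]={S,T1}  "d"  orig:{S}
  [1..2]={A,C}  "bd"

Original NTs in T[1,2] deriving "bd": ["A", "C"]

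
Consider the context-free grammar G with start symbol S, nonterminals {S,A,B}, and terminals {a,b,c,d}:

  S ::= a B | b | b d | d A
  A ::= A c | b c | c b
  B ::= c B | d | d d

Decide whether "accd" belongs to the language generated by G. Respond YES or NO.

CNF form of G:
  S -> T1 T2 | T2 A | T3 B | b
  A -> A T0 | T0 T1 | T1 T0
  B -> T0 B | T2 T2 | d
  T0 -> c
  T1 -> b
  T2 -> d
  T3 -> a

CYK fill:
  cell(0,0) a: {T3}  orig:{}
  cell(1,1) c: {T0}  orig:{}
  cell(2,2) c: {T0}  orig:{}
  cell(3,3) d: {B,T2}  orig:{B}
  cell(0,1) ac: ∅
  cell(1,2) cc: ∅
  cell(2,3) cd: {B}
  cell(0,2) acc: ∅
  cell(1,3) ccd: {B}
  cell(0,3) accd: {S}

S ∈ T[0,3] ⇒ YES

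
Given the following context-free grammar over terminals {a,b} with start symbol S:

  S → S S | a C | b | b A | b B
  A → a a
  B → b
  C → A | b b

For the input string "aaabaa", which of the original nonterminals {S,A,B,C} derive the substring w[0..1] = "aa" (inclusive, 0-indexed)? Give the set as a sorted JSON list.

Convert to CNF:
  S -> S S | T0 C | T1 A | T1 B | b
  A -> T0 T0
  B -> b
  C -> T0 T0 | T1 T1
  T0 -> a
  T1 -> b

CYK table (by increasing span) — only the sub-triangle for w[0..1]:
  T[0,0] 'a' = {T0}  orig:{}
  T[1,1] 'a' = {T0}  orig:{}
  T[0,1] 'aa' = {A,C}

Original NTs in T[0,1] deriving "aa": ["A", "C"]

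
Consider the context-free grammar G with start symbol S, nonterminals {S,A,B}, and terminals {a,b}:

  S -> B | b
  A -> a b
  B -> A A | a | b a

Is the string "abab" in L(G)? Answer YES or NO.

CNF form of G:
  S -> A A | T1 T0 | a | b
  A -> T0 T1
  B -> A A | T1 T0 | a
  T0 -> a
  T1 -> b

CYK table (by increasing span):
  cell(0,0) a: {B,S,T0}  orig:{B,S}
  cell(1,1) b: {S,T1}  orig:{S}
  cell(2,2) a: {B,S,T0}  orig:{B,S}
  cell(3,3) b: {S,T1}  orig:{S}
  cell(0,1) ab: {A}
  cell(1,2) ba: {B,S}
  cell(2,3) ab: {A}
  cell(0,2) aba: ∅
  cell(1,3) bab: ∅
  cell(0,3) abab: {B,S}

S ∈ T[0,3] ⇒ YES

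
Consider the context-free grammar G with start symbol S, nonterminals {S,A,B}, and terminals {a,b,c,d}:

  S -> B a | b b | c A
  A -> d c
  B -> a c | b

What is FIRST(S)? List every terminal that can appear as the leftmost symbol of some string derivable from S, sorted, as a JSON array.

FIRST iteration:
[1]
  A via A→d c: +{d}
  B via B→a c: +{a}
  B via B→b: +{b}
  S via S→B a: +{a,b}
  S via S→c A: +{c}
  FIRST(S)={a,b,c}  FIRST(A)={d}  FIRST(B)={a,b}
[2] done
  FIRST(S)={a,b,c}  FIRST(A)={d}  FIRST(B)={a,b}

FIRST(S) = ["a", "b", "c"]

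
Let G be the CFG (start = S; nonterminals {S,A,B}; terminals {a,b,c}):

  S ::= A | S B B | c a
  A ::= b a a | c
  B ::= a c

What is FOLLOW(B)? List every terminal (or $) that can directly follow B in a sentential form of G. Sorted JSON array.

FIRST sets, iterate to fixpoint:
round 1:
  A via A→b a a: +{b}
  A via A→c: +{c}
  B via B→a c: +{a}
  S via S→A: +{b,c}
  FIRST[S]={b,c}  FIRST[A]={b,c}  FIRST[B]={a}
round 2: — fixpoint
  FIRST[S]={b,c}  FIRST[A]={b,c}  FIRST[B]={a}

FOLLOW iteration:
seed FOLLOW(S) with $
[1]
  S→A: FOLLOW(A) ⊇ FOLLOW(S) ⊇ {$}; new: +{$}
  S→S B B: FOLLOW(S) ⊇ FIRST(B) = {a}; new: +{a}
  S→S B B: FOLLOW(B) ⊇ FIRST(B) = {a}; new: +{a}
  S→S B B: FOLLOW(B) ⊇ FOLLOW(S) ⊇ {$,a}; new: +{$}
  FOLLOW[S]={$,a}  FOLLOW[A]={$}  FOLLOW[B]={$,a}
[2]
  S→A: FOLLOW(A) ⊇ FOLLOW(S) ⊇ {$,a}; new: +{a}
  FOLLOW[S]={$,a}  FOLLOW[A]={$,a}  FOLLOW[B]={$,a}
[3] (stable)
  FOLLOW[S]={$,a}  FOLLOW[A]={$,a}  FOLLOW[B]={$,a}

FOLLOW(B) = ["$", "a"]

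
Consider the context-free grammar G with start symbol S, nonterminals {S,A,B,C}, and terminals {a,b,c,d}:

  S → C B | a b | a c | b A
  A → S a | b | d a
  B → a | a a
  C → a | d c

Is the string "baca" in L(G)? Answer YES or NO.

Convert to CNF:
  S -> C B | T0 T2 | T0 T3 | T3 A
  A -> S T0 | T1 T0 | b
  B -> T0 T0 | a
  C -> T1 T2 | a
  T0 -> a
  T1 -> d
  T2 -> c
  T3 -> b

CYK fill:
  cell(0,0) b: {A,T3}  orig:{A}
  cell(1,1) a: {B,C,T0}  orig:{B,C}
  cell(2,2) c: {T2}  orig:{}
  cell(3,3) a: {B,C,T0}  orig:{B,C}
  cell(0,1) ba: ∅
  cell(1,2) ac: {S}
  cell(2,3) ca: ∅
  cell(0,2) bac: ∅
  cell(1,3) aca: {A}
  cell(0,3) baca: {S}

S ∈ T[0,3] ⇒ YES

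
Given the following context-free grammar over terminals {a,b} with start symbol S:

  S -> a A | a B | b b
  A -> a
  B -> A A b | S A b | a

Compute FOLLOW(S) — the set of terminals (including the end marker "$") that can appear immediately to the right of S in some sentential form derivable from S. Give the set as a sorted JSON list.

FIRST sets, iterate to fixpoint:
round 1:
  A via A→a: +{a}
  B via B→A A b: +{a}
  S via S→a A: +{a}
  S via S→b b: +{b}
  FIRST[S]={a,b}  FIRST[A]={a}  FIRST[B]={a}
round 2:
  B via B→S A b: +{b}
  FIRST[S]={a,b}  FIRST[A]={a}  FIRST[B]={a,b}
round 3: (stable)
  FIRST[S]={a,b}  FIRST[A]={a}  FIRST[B]={a,b}

FOLLOW iteration:
FOLLOW(S) := {$}
[1]
  B→A A b: FOLLOW(A) ⊇ FIRST(A) = {a}; new: +{a}
  B→A A b: FOLLOW(A) ⊇ FIRST(b) = {b}; new: +{b}
  B→S A b: FOLLOW(S) ⊇ FIRST(A) = {a}; new: +{a}
  S→a A: FOLLOW(A) ⊇ FOLLOW(S) ⊇ {$,a}; new: +{$}
  S→a B: FOLLOW(B) ⊇ FOLLOW(S) ⊇ {$,a}; new: +{$,a}
  S: {$,a}  A: {$,a,b}  B: {$,a}
[2] done
  S: {$,a}  A: {$,a,b}  B: {$,a}

FOLLOW(S) = ["$", "a"]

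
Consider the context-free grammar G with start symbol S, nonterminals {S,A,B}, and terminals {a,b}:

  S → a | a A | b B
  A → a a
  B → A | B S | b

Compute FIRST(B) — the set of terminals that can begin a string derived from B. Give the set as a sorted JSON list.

Compute FIRST by fixpoint:
pass 1:
  A via A→a a: +{a}
  B via B→A: +{a}
  B via B→b: +{b}
  S via S→a: +{a}
  S via S→b B: +{b}
  FIRST[S]={a,b}  FIRST[A]={a}  FIRST[B]={a,b}
pass 2: (no change)
  FIRST[S]={a,b}  FIRST[A]={a}  FIRST[B]={a,b}

FIRST(B) = ["a", "b"]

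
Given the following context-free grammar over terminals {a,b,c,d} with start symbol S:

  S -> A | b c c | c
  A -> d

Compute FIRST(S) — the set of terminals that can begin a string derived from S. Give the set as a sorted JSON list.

FIRST sets, iterate to fixpoint:
[1]
  A via A→d: +{d}
  S via S→A: +{d}
  S via S→b c c: +{b}
  S via S→c: +{c}
  S: {b,c,d}  A: {d}
[2] (no change)
  S: {b,c,d}  A: {d}

FIRST(S) = ["b", "c", "d"]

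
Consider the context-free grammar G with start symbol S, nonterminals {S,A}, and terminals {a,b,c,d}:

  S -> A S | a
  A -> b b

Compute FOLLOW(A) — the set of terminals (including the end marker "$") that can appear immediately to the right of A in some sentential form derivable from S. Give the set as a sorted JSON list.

FIRST iteration:
[1]
  A via A→b b: +{b}
  S via S→A S: +{b}
  S via S→a: +{a}
  FIRST[S]={a,b}  FIRST[A]={b}
[2] (no change)
  FIRST[S]={a,b}  FIRST[A]={b}

FOLLOW sets:
FOLLOW(S) := {$}
[1]
  S→A S: FOLLOW(A) ⊇ FIRST(S) = {a,b}; new: +{a,b}
  FOLLOW(S)={$}  FOLLOW(A)={a,b}
[2] done
  FOLLOW(S)={$}  FOLLOW(A)={a,b}

FOLLOW(A) = ["a", "b"]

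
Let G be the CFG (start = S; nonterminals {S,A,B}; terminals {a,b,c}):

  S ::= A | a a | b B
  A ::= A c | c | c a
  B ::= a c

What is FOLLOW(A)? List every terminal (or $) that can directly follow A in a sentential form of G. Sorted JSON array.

Compute FIRST by fixpoint:
[1]
  A via A→c: +{c}
  B via B→a c: +{a}
  S via S→A: +{c}
  S via S→a a: +{a}
  S via S→b B: +{b}
  S: {a,b,c}  A: {c}  B: {a}
[2] (stable)
  S: {a,b,c}  A: {c}  B: {a}

FOLLOW sets:
seed FOLLOW(S) with $
pass 1:
  A→A c: FOLLOW(A) ⊇ FIRST(c) = {c}; new: +{c}
  S→A: FOLLOW(A) ⊇ FOLLOW(S) ⊇ {$}; new: +{$}
  S→b B: FOLLOW(B) ⊇ FOLLOW(S) ⊇ {$}; new: +{$}
  S: {$}  A: {$,c}  B: {$}
pass 2: (stable)
  S: {$}  A: {$,c}  B: {$}

FOLLOW(A) = ["$", "c"]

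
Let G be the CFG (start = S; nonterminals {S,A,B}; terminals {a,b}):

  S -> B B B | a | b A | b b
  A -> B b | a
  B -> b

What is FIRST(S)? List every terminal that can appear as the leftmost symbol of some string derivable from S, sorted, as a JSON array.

FIRST sets, iterate to fixpoint:
iter 1:
  A via A→a: +{a}
  B via B→b: +{b}
  S via S→B B B: +{b}
  S via S→a: +{a}
  S: {a,b}  A: {a}  B: {b}
iter 2:
  A via A→B b: +{b}
  S: {a,b}  A: {a,b}  B: {b}
iter 3: (stable)
  S: {a,b}  A: {a,b}  B: {b}

FIRST(S) = ["a", "b"]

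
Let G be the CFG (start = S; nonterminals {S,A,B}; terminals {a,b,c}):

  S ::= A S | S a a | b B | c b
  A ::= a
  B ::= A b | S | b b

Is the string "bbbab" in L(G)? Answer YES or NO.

Convert to CNF:
  S -> A S | S X4 | T0 B | T2 T0
  A -> a
  B -> A S | A T0 | S X3 | T0 B | T0 T0 | T2 T0
  T0 -> b
  T1 -> a
  T2 -> c
  X3 -> T1 T1
  X4 -> T1 T1

Fill CYK table bottom-up:
  T[0,0] 'b' = {T0}  orig:{}
  T[1,1] 'b' = {T0}  orig:{}
  T[2,2] 'b' = {T0}  orig:{}
  T[3,3] 'a' = {A,T1}  orig:{A}
  T[4,4] 'b' = {T0}  orig:{}
  T[0,1] 'bb' = {B}
  T[1,2] 'bb' = {B}
  T[2,3] 'ba' = ∅
  T[3,4] 'ab' = {B}
  T[0,2] 'bbb' = {B,S}
  T[1,3] 'bba' = ∅
  T[2,4] 'bab' = {B,S}
  T[0,3] 'bbba' = ∅
  T[1,4] 'bbab' = {B,S}
  T[0,4] 'bbbab' = {B,S}

S ∈ T[0,4] ⇒ YES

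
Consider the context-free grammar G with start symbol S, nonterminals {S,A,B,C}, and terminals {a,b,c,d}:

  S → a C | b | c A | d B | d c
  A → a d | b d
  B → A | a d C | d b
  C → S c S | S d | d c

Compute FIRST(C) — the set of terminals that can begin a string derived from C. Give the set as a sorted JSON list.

FIRST iteration:
[1]
  A via A→a d: +{a}
  A via A→b d: +{b}
  B via B→A: +{a,b}
  B via B→d b: +{d}
  C via C→d c: +{d}
  S via S→a C: +{a}
  S via S→b: +{b}
  S via S→c A: +{c}
  S via S→d B: +{d}
  FIRST(S)={a,b,c,d}  FIRST(A)={a,b}  FIRST(B)={a,b,d}  FIRST(C)={d}
[2]
  C via C→S c S: +{a,b,c}
  FIRST(S)={a,b,c,d}  FIRST(A)={a,b}  FIRST(B)={a,b,d}  FIRST(C)={a,b,c,d}
[3] — fixpoint
  FIRST(S)={a,b,c,d}  FIRST(A)={a,b}  FIRST(B)={a,b,d}  FIRST(C)={a,b,c,d}

FIRST(C) = ["a", "b", "c", "d"]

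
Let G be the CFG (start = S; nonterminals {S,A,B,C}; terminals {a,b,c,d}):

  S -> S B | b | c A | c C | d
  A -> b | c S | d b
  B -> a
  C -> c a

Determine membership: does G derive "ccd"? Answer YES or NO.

CNF form of G:
  S -> S B | T0 A | T0 C | b | d
  A -> T0 S | T1 T2 | b
  B -> a
  C -> T0 T3
  T0 -> c
  T1 -> d
  T2 -> b
  T3 -> a

CYK table (by increasing span):
  cell(0,0) c: {T0}  orig:{}
  cell(1,1) c: {T0}  orig:{}
  cell(2,2) d: {S,T1}  orig:{S}
  cell(0,1) cc: ∅
  cell(1,2) cd: {A}
  cell(0,2) ccd: {S}

S ∈ T[0,2] ⇒ YES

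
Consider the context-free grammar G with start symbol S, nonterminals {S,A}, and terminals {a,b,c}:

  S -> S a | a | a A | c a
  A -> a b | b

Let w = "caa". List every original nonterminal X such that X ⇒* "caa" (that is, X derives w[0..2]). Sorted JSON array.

CNF form of G:
  S -> S T0 | T0 A | T2 T0 | a
  A -> T0 T1 | b
  T0 -> a
  T1 -> b
  T2 -> c

Fill CYK table bottom-up, restricted to cells inside w[0..2]:
  [0..0]={T2}  "c"  orig:{}
  [1..1]={S,T0}  "a"  orig:{S}
  [2..2]={S,T0}  "a"  orig:{S}
  [0..1]={S}  "ca"
  [1..2]={S}  "aa"
  [0..2]={S}  "caa"

Original NTs in T[0,2] deriving "caa": ["S"]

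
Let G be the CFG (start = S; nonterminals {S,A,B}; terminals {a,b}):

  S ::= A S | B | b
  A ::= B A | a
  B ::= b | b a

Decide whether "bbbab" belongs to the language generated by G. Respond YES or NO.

CNF form of G:
  S -> A S | T0 T1 | b
  A -> B A | a
  B -> T0 T1 | b
  T0 -> b
  T1 -> a

Fill CYK table bottom-up:
  [0..0]={B,S,T0}  "b"  orig:{B,S}
  [1..1]={B,S,T0}  "b"  orig:{B,S}
  [2..2]={B,S,T0}  "b"  orig:{B,S}
  [3..3]={A,T1}  "a"  orig:{A}
  [4..4]={B,S,T0}  "b"  orig:{B,S}
  [0..1]=∅  "bb"
  [1..2]=∅  "bb"
  [2..3]={A,B,S}  "ba"
  [3..4]={S}  "ab"
  [0..2]=∅  "bbb"
  [1..3]={A}  "bba"
  [2..4]={S}  "bab"
  [0..3]={A}  "bbba"
  [1..4]={S}  "bbab"
  [0..4]={S}  "bbbab"

S ∈ T[0,4] ⇒ YES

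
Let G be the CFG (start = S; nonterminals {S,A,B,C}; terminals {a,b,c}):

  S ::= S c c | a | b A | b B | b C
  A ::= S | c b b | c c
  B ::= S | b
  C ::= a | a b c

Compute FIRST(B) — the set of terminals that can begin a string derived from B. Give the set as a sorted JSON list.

FIRST sets, iterate to fixpoint:
[1]
  A via A→c b b: +{c}
  B via B→b: +{b}
  C via C→a: +{a}
  S via S→a: +{a}
  S via S→b A: +{b}
  FIRST(S)={a,b}  FIRST(A)={c}  FIRST(B)={b}  FIRST(C)={a}
[2]
  A via A→S: +{a,b}
  B via B→S: +{a}
  FIRST(S)={a,b}  FIRST(A)={a,b,c}  FIRST(B)={a,b}  FIRST(C)={a}
[3] — fixpoint
  FIRST(S)={a,b}  FIRST(A)={a,b,c}  FIRST(B)={a,b}  FIRST(C)={a}

FIRST(B) = ["a", "b"]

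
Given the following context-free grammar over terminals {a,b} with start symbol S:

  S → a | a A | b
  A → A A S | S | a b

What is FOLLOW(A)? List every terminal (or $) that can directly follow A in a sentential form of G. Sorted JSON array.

Compute FIRST by fixpoint:
[1]
  A via A→a b: +{a}
  S via S→a: +{a}
  S via S→b: +{b}
  FIRST(S)={a,b}  FIRST(A)={a}
[2]
  A via A→S: +{b}
  FIRST(S)={a,b}  FIRST(A)={a,b}
[3] done
  FIRST(S)={a,b}  FIRST(A)={a,b}

Compute FOLLOW by fixpoint:
initialize: $ ∈ FOLLOW(S)
[1]
  A→A A S: FOLLOW(A) ⊇ FIRST(A) = {a,b}; new: +{a,b}
  A→A A S: FOLLOW(S) ⊇ FOLLOW(A) ⊇ {a,b}; new: +{a,b}
  S→a A: FOLLOW(A) ⊇ FOLLOW(S) ⊇ {$,a,b}; new: +{$}
  S: {$,a,b}  A: {$,a,b}
[2] — fixpoint
  S: {$,a,b}  A: {$,a,b}

FOLLOW(A) = ["$", "a", "b"]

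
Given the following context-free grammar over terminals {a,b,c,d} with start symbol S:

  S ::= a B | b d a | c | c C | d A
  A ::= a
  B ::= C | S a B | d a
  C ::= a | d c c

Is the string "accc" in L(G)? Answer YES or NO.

Convert to CNF:
  S -> T0 B | T1 A | T2 C | T3 X7 | c
  A -> a
  B -> S X4 | T1 T0 | T1 X5 | a
  C -> T1 X6 | a
  T0 -> a
  T1 -> d
  T2 -> c
  T3 -> b
  X4 -> T0 B
  X5 -> T2 T2
  X6 -> T2 T2
  X7 -> T1 T0

Fill CYK table bottom-up:
  [0..0]={A,B,C,T0}  "a"  orig:{A,B,C}
  [1..1]={S,T2}  "c"  orig:{S}
  [2..2]={S,T2}  "c"  orig:{S}
  [3..3]={S,T2}  "c"  orig:{S}
  [0..1]=∅  "ac"
  [1..2]={X5,X6}  "cc"  orig:{}
  [2..3]={X5,X6}  "cc"  orig:{}
  [0..2]=∅  "acc"
  [1..3]=∅  "ccc"
  [0..3]=∅  "accc"

S ∉ T[0,3] ⇒ NO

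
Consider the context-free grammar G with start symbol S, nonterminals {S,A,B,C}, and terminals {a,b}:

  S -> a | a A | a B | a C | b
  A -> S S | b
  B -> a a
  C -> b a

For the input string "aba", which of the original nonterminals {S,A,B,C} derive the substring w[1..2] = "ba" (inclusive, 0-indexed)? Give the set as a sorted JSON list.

CNF form of G:
  S -> T0 A | T0 B | T0 C | a | b
  A -> S S | b
  B -> T0 T0
  C -> T1 T0
  T0 -> a
  T1 -> b

Fill CYK table bottom-up (cells [i..j] with 1 ≤ i ≤ j ≤ 2 only):
  T[1,1] 'b' = {A,S,T1}  orig:{A,S}
  T[2,2] 'a' = {S,T0}  orig:{S}
  T[1,2] 'ba' = {A,C}

Original NTs in T[1,2] deriving "ba": ["A", "C"]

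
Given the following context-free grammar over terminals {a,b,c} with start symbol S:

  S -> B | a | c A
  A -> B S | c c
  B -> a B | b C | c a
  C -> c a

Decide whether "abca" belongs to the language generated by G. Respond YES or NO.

Convert to CNF:
  S -> T0 A | T0 T1 | T1 B | T2 C | a
  A -> B S | T0 T0
  B -> T0 T1 | T1 B | T2 C
  C -> T0 T1
  T0 -> c
  T1 -> a
  T2 -> b

CYK table (by increasing span):
  cell(0,0) a: {S,T1}  orig:{S}
  cell(1,1) b: {T2}  orig:{}
  cell(2,2) c: {T0}  orig:{}
  cell(3,3) a: {S,T1}  orig:{S}
  cell(0,1) ab: ∅
  cell(1,2) bc: ∅
  cell(2,3) ca: {B,C,S}
  cell(0,2) abc: ∅
  cell(1,3) bca: {B,S}
  cell(0,3) abca: {B,S}

S ∈ T[0,3] ⇒ YES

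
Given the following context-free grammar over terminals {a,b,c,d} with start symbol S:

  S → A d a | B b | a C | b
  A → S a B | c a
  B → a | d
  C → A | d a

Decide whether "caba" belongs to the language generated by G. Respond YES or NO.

Convert to CNF:
  S -> A X6 | B T3 | T0 C | b
  A -> S X4 | T1 T0
  B -> a | d
  C -> S X5 | T1 T0 | T2 T0
  T0 -> a
  T1 -> c
  T2 -> d
  T3 -> b
  X4 -> T0 B
  X5 -> T0 B
  X6 -> T2 T0

CYK table (by increasing span):
  [0..0]={T1}  "c"  orig:{}
  [1..1]={B,T0}  "a"  orig:{B}
  [2..2]={S,T3}  "b"  orig:{S}
  [3..3]={B,T0}  "a"  orig:{B}
  [0..1]={A,C}  "ca"
  [1..2]={S}  "ab"
  [2..3]=∅  "ba"
  [0..2]=∅  "cab"
  [1..3]=∅  "aba"
  [0..3]=∅  "caba"

S ∉ T[0,3] ⇒ NO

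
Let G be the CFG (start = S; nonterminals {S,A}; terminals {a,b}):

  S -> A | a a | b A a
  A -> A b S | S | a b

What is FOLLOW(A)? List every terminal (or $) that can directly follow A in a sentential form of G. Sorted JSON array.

FIRST sets, iterate to fixpoint:
iter 1:
  A via A→a b: +{a}
  S via S→A: +{a}
  S via S→b A a: +{b}
  FIRST(S)={a,b}  FIRST(A)={a}
iter 2:
  A via A→S: +{b}
  FIRST(S)={a,b}  FIRST(A)={a,b}
iter 3: (no change)
  FIRST(S)={a,b}  FIRST(A)={a,b}

FOLLOW iteration:
initialize: $ ∈ FOLLOW(S)
[1]
  A→A b S: FOLLOW(A) ⊇ FIRST(b) = {b}; new: +{b}
  A→A b S: FOLLOW(S) ⊇ FOLLOW(A) ⊇ {b}; new: +{b}
  S→A: FOLLOW(A) ⊇ FOLLOW(S) ⊇ {$,b}; new: +{$}
  S→b A a: FOLLOW(A) ⊇ FIRST(a) = {a}; new: +{a}
  FOLLOW[S]={$,b}  FOLLOW[A]={$,a,b}
[2]
  A→A b S: FOLLOW(S) ⊇ FOLLOW(A) ⊇ {$,a,b}; new: +{a}
  FOLLOW[S]={$,a,b}  FOLLOW[A]={$,a,b}
[3] — fixpoint
  FOLLOW[S]={$,a,b}  FOLLOW[A]={$,a,b}

FOLLOW(A) = ["$", "a", "b"]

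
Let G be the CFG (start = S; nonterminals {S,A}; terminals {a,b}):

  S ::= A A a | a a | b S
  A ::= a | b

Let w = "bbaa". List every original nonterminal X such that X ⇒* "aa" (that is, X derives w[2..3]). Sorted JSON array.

CNF form of G:
  S -> A X2 | T0 T0 | T1 S
  A -> a | b
  T0 -> a
  T1 -> b
  X2 -> A T0

Fill CYK table bottom-up — only the sub-triangle for w[2..3]:
  [2..2]={A,T0}  "a"  orig:{A}
  [3..3]={A,T0}  "a"  orig:{A}
  [2..3]={S,X2}  "aa"  orig:{S}

Original NTs in T[2,3] deriving "aa": ["S"]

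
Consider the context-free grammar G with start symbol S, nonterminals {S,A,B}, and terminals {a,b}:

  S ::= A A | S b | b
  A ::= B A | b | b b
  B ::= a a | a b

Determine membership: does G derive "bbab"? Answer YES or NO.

CNF form of G:
  S -> A A | S T0 | b
  A -> B A | T0 T0 | b
  B -> T1 T0 | T1 T1
  T0 -> b
  T1 -> a

CYK table (by increasing span):
  T[0,0] 'b' = {A,S,T0}  orig:{A,S}
  T[1,1] 'b' = {A,S,T0}  orig:{A,S}
  T[2,2] 'a' = {T1}  orig:{}
  T[3,3] 'b' = {A,S,T0}  orig:{A,S}
  T[0,1] 'bb' = {A,S}
  T[1,2] 'ba' = ∅
  T[2,3] 'ab' = {B}
  T[0,2] 'bba' = ∅
  T[1,3] 'bab' = ∅
  T[0,3] 'bbab' = ∅

S ∉ T[0,3] ⇒ NO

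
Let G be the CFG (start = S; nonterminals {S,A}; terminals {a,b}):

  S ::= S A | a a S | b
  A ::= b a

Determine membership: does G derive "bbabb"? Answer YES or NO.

CNF form of G:
  S -> S A | T1 X2 | b
  A -> T0 T1
  T0 -> b
  T1 -> a
  X2 -> T1 S

CYK fill:
  cell(0,0) b: {S,T0}  orig:{S}
  cell(1,1) b: {S,T0}  orig:{S}
  cell(2,2) a: {T1}  orig:{}
  cell(3,3) b: {S,T0}  orig:{S}
  cell(4,4) b: {S,T0}  orig:{S}
  cell(0,1) bb: ∅
  cell(1,2) ba: {A}
  cell(2,3) ab: {X2}  orig:{}
  cell(3,4) bb: ∅
  cell(0,2) bba: {S}
  cell(1,3) bab: ∅
  cell(2,4) abb: ∅
  cell(0,3) bbab: ∅
  cell(1,4) babb: ∅
  cell(0,4) bbabb: ∅

S ∉ T[0,4] ⇒ NO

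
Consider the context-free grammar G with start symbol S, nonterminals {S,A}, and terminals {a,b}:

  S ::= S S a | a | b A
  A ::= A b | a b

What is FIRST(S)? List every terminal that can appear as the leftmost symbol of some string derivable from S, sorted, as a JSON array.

FIRST iteration:
pass 1:
  A via A→a b: +{a}
  S via S→a: +{a}
  S via S→b A: +{b}
  FIRST(S)={a,b}  FIRST(A)={a}
pass 2: — fixpoint
  FIRST(S)={a,b}  FIRST(A)={a}

FIRST(S) = ["a", "b"]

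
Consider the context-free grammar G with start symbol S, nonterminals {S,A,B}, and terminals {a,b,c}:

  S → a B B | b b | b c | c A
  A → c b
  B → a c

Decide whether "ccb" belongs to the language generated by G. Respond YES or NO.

Convert to CNF:
  S -> T0 A | T1 T0 | T1 T1 | T2 X3
  A -> T0 T1
  B -> T2 T0
  T0 -> c
  T1 -> b
  T2 -> a
  X3 -> B B

Fill CYK table bottom-up:
  [0..0]={T0}  "c"  orig:{}
  [1..1]={T0}  "c"  orig:{}
  [2..2]={T1}  "b"  orig:{}
  [0..1]=∅  "cc"
  [1..2]={A}  "cb"
  [0..2]={S}  "ccb"

S ∈ T[0,2] ⇒ YES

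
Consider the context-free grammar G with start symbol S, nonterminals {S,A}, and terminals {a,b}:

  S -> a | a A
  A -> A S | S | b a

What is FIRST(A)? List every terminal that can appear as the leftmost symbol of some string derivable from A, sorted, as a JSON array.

FIRST sets, iterate to fixpoint:
round 1:
  A via A→b a: +{b}
  S via S→a: +{a}
  FIRST(S)={a}  FIRST(A)={b}
round 2:
  A via A→S: +{a}
  FIRST(S)={a}  FIRST(A)={a,b}
round 3: — fixpoint
  FIRST(S)={a}  FIRST(A)={a,b}

FIRST(A) = ["a", "b"]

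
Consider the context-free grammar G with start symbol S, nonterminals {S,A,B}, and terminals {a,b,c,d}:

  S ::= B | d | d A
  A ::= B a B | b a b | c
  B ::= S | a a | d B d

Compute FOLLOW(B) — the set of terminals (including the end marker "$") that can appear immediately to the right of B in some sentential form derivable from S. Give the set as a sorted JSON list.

FIRST sets, iterate to fixpoint:
pass 1:
  A via A→b a b: +{b}
  A via A→c: +{c}
  B via B→a a: +{a}
  B via B→d B d: +{d}
  S via S→B: +{a,d}
  FIRST[S]={a,d}  FIRST[A]={b,c}  FIRST[B]={a,d}
pass 2:
  A via A→B a B: +{a,d}
  FIRST[S]={a,d}  FIRST[A]={a,b,c,d}  FIRST[B]={a,d}
pass 3: — fixpoint
  FIRST[S]={a,d}  FIRST[A]={a,b,c,d}  FIRST[B]={a,d}

FOLLOW iteration:
initialize: $ ∈ FOLLOW(S)
pass 1:
  A→B a B: FOLLOW(B) ⊇ FIRST(a) = {a}; new: +{a}
  B→S: FOLLOW(S) ⊇ FOLLOW(B) ⊇ {a}; new: +{a}
  B→d B d: FOLLOW(B) ⊇ FIRST(d) = {d}; new: +{d}
  S→B: FOLLOW(B) ⊇ FOLLOW(S) ⊇ {$,a}; new: +{$}
  S→d A: FOLLOW(A) ⊇ FOLLOW(S) ⊇ {$,a}; new: +{$,a}
  FOLLOW(S)={$,a}  FOLLOW(A)={$,a}  FOLLOW(B)={$,a,d}
pass 2:
  B→S: FOLLOW(S) ⊇ FOLLOW(B) ⊇ {$,a,d}; new: +{d}
  S→d A: FOLLOW(A) ⊇ FOLLOW(S) ⊇ {$,a,d}; new: +{d}
  FOLLOW(S)={$,a,d}  FOLLOW(A)={$,a,d}  FOLLOW(B)={$,a,d}
pass 3: done
  FOLLOW(S)={$,a,d}  FOLLOW(A)={$,a,d}  FOLLOW(B)={$,a,d}

FOLLOW(B) = ["$", "a", "d"]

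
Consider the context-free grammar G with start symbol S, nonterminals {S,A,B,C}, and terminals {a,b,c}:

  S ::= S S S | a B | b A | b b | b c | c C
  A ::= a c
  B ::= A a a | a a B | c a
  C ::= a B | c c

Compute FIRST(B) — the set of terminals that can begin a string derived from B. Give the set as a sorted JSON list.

FIRST iteration:
iter 1:
  A via A→a c: +{a}
  B via B→A a a: +{a}
  B via B→c a: +{c}
  C via C→a B: +{a}
  C via C→c c: +{c}
  S via S→a B: +{a}
  S via S→b A: +{b}
  S via S→c C: +{c}
  S: {a,b,c}  A: {a}  B: {a,c}  C: {a,c}
iter 2: done
  S: {a,b,c}  A: {a}  B: {a,c}  C: {a,c}

FIRST(B) = ["a", "c"]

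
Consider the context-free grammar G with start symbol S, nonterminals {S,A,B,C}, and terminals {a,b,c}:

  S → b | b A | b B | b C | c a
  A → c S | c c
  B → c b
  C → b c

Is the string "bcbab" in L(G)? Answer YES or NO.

Convert to CNF:
  S -> T0 T2 | T1 A | T1 B | T1 C | b
  A -> T0 S | T0 T0
  B -> T0 T1
  C -> T1 T0
  T0 -> c
  T1 -> b
  T2 -> a

CYK fill:
  [0..0]={S,T1}  "b"  orig:{S}
  [1..1]={T0}  "c"  orig:{}
  [2..2]={S,T1}  "b"  orig:{S}
  [3..3]={T2}  "a"  orig:{}
  [4..4]={S,T1}  "b"  orig:{S}
  [0..1]={C}  "bc"
  [1..2]={A,B}  "cb"
  [2..3]=∅  "ba"
  [3..4]=∅  "ab"
  [0..2]={S}  "bcb"
  [1..3]=∅  "cba"
  [2..4]=∅  "bab"
  [0..3]=∅  "bcba"
  [1..4]=∅  "cbab"
  [0..4]=∅  "bcbab"

S ∉ T[0,4] ⇒ NO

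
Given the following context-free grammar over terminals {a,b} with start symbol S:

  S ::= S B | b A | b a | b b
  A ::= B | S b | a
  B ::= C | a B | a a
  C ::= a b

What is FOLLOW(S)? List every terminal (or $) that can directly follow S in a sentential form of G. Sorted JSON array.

FIRST sets, iterate to fixpoint:
round 1:
  A via A→a: +{a}
  B via B→a B: +{a}
  C via C→a b: +{a}
  S via S→b A: +{b}
  FIRST(S)={b}  FIRST(A)={a}  FIRST(B)={a}  FIRST(C)={a}
round 2:
  A via A→S b: +{b}
  FIRST(S)={b}  FIRST(A)={a,b}  FIRST(B)={a}  FIRST(C)={a}
round 3: — fixpoint
  FIRST(S)={b}  FIRST(A)={a,b}  FIRST(B)={a}  FIRST(C)={a}

FOLLOW sets:
initialize: $ ∈ FOLLOW(S)
pass 1:
  A→S b: FOLLOW(S) ⊇ FIRST(b) = {b}; new: +{b}
  S→S B: FOLLOW(S) ⊇ FIRST(B) = {a}; new: +{a}
  S→S B: FOLLOW(B) ⊇ FOLLOW(S) ⊇ {$,a,b}; new: +{$,a,b}
  S→b A: FOLLOW(A) ⊇ FOLLOW(S) ⊇ {$,a,b}; new: +{$,a,b}
  FOLLOW[S]={$,a,b}  FOLLOW[A]={$,a,b}  FOLLOW[B]={$,a,b}  FOLLOW[C]={}
pass 2:
  B→C: FOLLOW(C) ⊇ FOLLOW(B) ⊇ {$,a,b}; new: +{$,a,b}
  FOLLOW[S]={$,a,b}  FOLLOW[A]={$,a,b}  FOLLOW[B]={$,a,b}  FOLLOW[C]={$,a,b}
pass 3: done
  FOLLOW[S]={$,a,b}  FOLLOW[A]={$,a,b}  FOLLOW[B]={$,a,b}  FOLLOW[C]={$,a,b}

FOLLOW(S) = ["$", "a", "b"]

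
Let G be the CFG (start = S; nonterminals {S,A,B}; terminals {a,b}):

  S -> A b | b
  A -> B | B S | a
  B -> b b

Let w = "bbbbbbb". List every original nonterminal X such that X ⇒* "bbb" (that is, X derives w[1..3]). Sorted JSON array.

Convert to CNF:
  S -> A T0 | b
  A -> B S | T0 T0 | a
  B -> T0 T0
  T0 -> b

CYK table (by increasing span), restricted to cells inside w[1..3]:
  cell(1,1) b: {S,T0}  orig:{S}
  cell(2,2) b: {S,T0}  orig:{S}
  cell(3,3) b: {S,T0}  orig:{S}
  cell(1,2) bb: {A,B}
  cell(2,3) bb: {A,B}
  cell(1,3) bbb: {A,S}

Original NTs in T[1,3] deriving "bbb": ["A", "S"]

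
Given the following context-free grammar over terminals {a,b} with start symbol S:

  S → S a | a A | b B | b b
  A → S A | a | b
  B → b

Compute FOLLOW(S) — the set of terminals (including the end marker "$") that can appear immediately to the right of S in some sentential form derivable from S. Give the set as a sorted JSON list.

FIRST iteration:
[1]
  A via A→a: +{a}
  A via A→b: +{b}
  B via B→b: +{b}
  S via S→a A: +{a}
  S via S→b B: +{b}
  FIRST(S)={a,b}  FIRST(A)={a,b}  FIRST(B)={b}
[2] — fixpoint
  FIRST(S)={a,b}  FIRST(A)={a,b}  FIRST(B)={b}

FOLLOW iteration:
FOLLOW(S) := {$}
pass 1:
  A→S A: FOLLOW(S) ⊇ FIRST(A) = {a,b}; new: +{a,b}
  S→a A: FOLLOW(A) ⊇ FOLLOW(S) ⊇ {$,a,b}; new: +{$,a,b}
  S→b B: FOLLOW(B) ⊇ FOLLOW(S) ⊇ {$,a,b}; new: +{$,a,b}
  FOLLOW(S)={$,a,b}  FOLLOW(A)={$,a,b}  FOLLOW(B)={$,a,b}
pass 2: — fixpoint
  FOLLOW(S)={$,a,b}  FOLLOW(A)={$,a,b}  FOLLOW(B)={$,a,b}

FOLLOW(S) = ["$", "a", "b"]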